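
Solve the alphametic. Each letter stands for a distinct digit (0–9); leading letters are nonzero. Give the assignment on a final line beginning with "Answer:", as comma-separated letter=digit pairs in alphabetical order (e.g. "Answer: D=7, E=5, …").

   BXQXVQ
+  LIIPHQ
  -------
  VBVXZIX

Step 1. [col 1: Q + Q ≡ X (mod 10)] Q=4 is one option consistent with column 1 (Q + Q ≡ X (mod 10), carry-in 0) — take it, so Q=4.
Step 2. [col 1: Q + Q ≡ X (mod 10)] column 1 reads Q+Q+carry(0)=X with Q=4; with digits 4 already taken and all letters distinct, the only value for X is 8. So X=8.
Step 3. [col 2: V + H ≡ I (mod 10)] column 2 (V + H ≡ I (mod 10), carry-in 0) doesn't pin H yet; pick H=2 and continue. So H=2.
Step 4. [col 2: V + H ≡ I (mod 10)] no forcing yet in column 2 (carry-in 0); V=1 is free and consistent — try it, so V=1.
Step 5. [col 2: V + H ≡ I (mod 10)] column 2 reads V+H+carry(0)=I with V=1, H=2; with digits 1,2,4,8 already taken and all letters distinct, the only value for I is 3 ⇒ I=3.
Step 6. [col 3: X + P ≡ Z (mod 10)] several values work for Z in column 3 (X + P ≡ Z (mod 10), carry-in 0); try Z=5, so Z=5.
Step 7. [col 3: X + P ≡ Z (mod 10)] from column 3 (X=8, Z=5, carry-in 0, digits 1,2,3,4,5,8 already taken and all letters distinct): P must equal 7. So P=7.
Step 8. [col 6: B + L ≡ B (mod 10)] column 6: given nothing yet, carry-in 1, and digits 1,2,3,4,5,7,8 already taken and all letters distinct, B+L≡B (mod 10) forces L=9, so L=9.
Step 9. [col 6: B + L ≡ B (mod 10)] column 6 (B + L ≡ B (mod 10), carry-in 1) doesn't pin B yet; pick B=6 and continue, so B=6.

Answer: B=6, H=2, I=3, L=9, P=7, Q=4, V=1, X=8, Z=5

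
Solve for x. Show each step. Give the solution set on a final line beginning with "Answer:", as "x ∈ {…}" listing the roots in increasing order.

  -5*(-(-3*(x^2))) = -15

Step 1. [-5*(-(-3*(x^2))) = -15] -5·(inner) — divide through by -5 ⇒ div: -(-3*(x^2)) = 3.
Step 2. [-(-3*(x^2)) = 3] flip signs both sides, so neg: -3*(x^2) = -3.
Step 3. [-3*(x^2) = -3] -3 out front; divide by -3. So div: x^2 = 1.
Step 4. [x^2 = 1] √ both sides: 1 ≥ 0 gives two branches. So sqrt: x = 1 or -1.

Answer: x ∈ {-1, 1}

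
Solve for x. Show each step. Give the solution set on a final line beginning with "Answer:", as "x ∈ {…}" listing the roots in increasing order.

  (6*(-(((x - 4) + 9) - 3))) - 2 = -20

Step 1. [(6*(-(((x - 4) + 9) - 3))) - 2 = -20] -2 is outermost — add 2 both sides ⇒ sub: 6*(-(((x - 4) + 9) - 3)) = -18.
Step 2. [6*(-(((x - 4) + 9) - 3)) = -18] LHS = 6·(…); ÷6 both sides. So div: -(((x - 4) + 9) - 3) = -3.
Step 3. [-(((x - 4) + 9) - 3) = -3] flip signs both sides ⇒ neg: ((x - 4) + 9) - 3 = 3.
Step 4. [((x - 4) + 9) - 3 = 3] peel the -3: add 3 from each side, so sub: (x - 4) + 9 = 6.
Step 5. [(x - 4) + 9 = 6] the outer +9 inverts by subtracting 9, so sub: x - 4 = -3.
Step 6. [x - 4 = -3] add 4: x sits inside (… - 4), so sub: x = 1.

Answer: x ∈ {1}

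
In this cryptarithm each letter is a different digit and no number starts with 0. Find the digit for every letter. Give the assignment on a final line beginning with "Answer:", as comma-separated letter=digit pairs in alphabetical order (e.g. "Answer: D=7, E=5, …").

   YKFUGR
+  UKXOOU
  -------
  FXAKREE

Step 1. [col 1: R + U ≡ E (mod 10)] column 1 (R + U ≡ E (mod 10), carry-in 0) doesn't pin E yet; pick E=6 and continue. So E=6.
Step 2. [F] F is the leading digit of a 7-digit sum of two 6-digit numbers; the final carry is exactly 1. So F=1.
Step 3. [col 1: R + U ≡ E (mod 10)] several values work for R in column 1 (R + U ≡ E (mod 10), carry-in 0); try R=2. So R=2.
Step 4. [col 1: R + U ≡ E (mod 10)] in column 1 we have R+U≡E with carry-in 0; given R=2, E=6 and digits 1,2,6 already taken and all letters distinct, that pins U to 4, so U=4.
Step 5. [col 2: G + O ≡ E (mod 10)] column 2 (G + O ≡ E (mod 10), carry-in 0) doesn't pin O yet; pick O=7 and continue. So O=7.
Step 6. [col 2: G + O ≡ E (mod 10)] from column 2 (O=7, E=6, carry-in 0, digits 1,2,4,6,7 already taken and all letters distinct): G must equal 9 ⇒ G=9.
Step 7. [col 4: F + X ≡ K (mod 10)] several values work for X in column 4 (F + X ≡ K (mod 10), carry-in 1); try X=3 ⇒ X=3.
Step 8. [col 4: F + X ≡ K (mod 10)] column 4 reads F+X+carry(1)=K with F=1, X=3; with digits 1,2,3,4,6,7,9 already taken and all letters distinct, the only value for K is 5 ⇒ K=5.
Step 9. [col 5: K + K ≡ A (mod 10)] in column 5 we have K+K≡A with carry-in 0; given K=5 and digits 1,2,3,4,5,6,7,9 already taken and all letters distinct, that pins A to 0 ⇒ A=0.
Step 10. [col 6: Y + U ≡ X (mod 10)] column 6: given U=4, X=3, carry-in 1, and digits 0,1,2,3,4,5,6,7,9 already taken and all letters distinct, Y+U≡X (mod 10) forces Y=8. So Y=8.

Answer: A=0, E=6, F=1, G=9, K=5, O=7, R=2, U=4, X=3, Y=8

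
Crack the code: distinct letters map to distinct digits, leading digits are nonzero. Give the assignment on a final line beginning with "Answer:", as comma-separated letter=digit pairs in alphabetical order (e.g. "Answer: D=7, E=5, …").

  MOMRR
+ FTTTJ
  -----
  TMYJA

Step 1. [col 1: R + J ≡ A (mod 10)] A=2 is one option consistent with column 1 (R + J ≡ A (mod 10), carry-in 0) — take it. So A=2.
Step 2. [col 1: R + J ≡ A (mod 10)] column 1 (R + J ≡ A (mod 10), carry-in 0) doesn't pin R yet; pick R=8 and continue ⇒ R=8.
Step 3. [col 1: R + J ≡ A (mod 10)] column 1: given R=8, A=2, carry-in 0, and digits 2,8 already taken and all letters distinct, R+J≡A (mod 10) forces J=4 ⇒ J=4.
Step 4. [col 2: R + T ≡ J (mod 10)] column 2: given R=8, J=4, carry-in 1, and digits 2,4,8 already taken and all letters distinct, R+T≡J (mod 10) forces T=5, so T=5.
Step 5. [col 3: M + T ≡ Y (mod 10)] several values work for M in column 3 (M + T ≡ Y (mod 10), carry-in 1); try M=1. So M=1.
Step 6. [col 3: M + T ≡ Y (mod 10)] from column 3 (M=1, T=5, carry-in 1, digits 1,2,4,5,8 already taken and all letters distinct): Y must equal 7, so Y=7.
Step 7. [col 4: O + T ≡ M (mod 10)] column 4 reads O+T+carry(0)=M with T=5, M=1; with digits 1,2,4,5,7,8 already taken and all letters distinct, the only value for O is 6 ⇒ O=6.
Step 8. [col 5: M + F ≡ T (mod 10)] in column 5 we have M+F≡T with carry-in 1; given M=1, T=5 and digits 1,2,4,5,6,7,8 already taken and all letters distinct, that pins F to 3 ⇒ F=3.

Answer: A=2, F=3, J=4, M=1, O=6, R=8, T=5, Y=7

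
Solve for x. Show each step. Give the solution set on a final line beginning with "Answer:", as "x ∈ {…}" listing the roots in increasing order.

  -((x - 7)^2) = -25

Step 1. [-((x - 7)^2) = -25] LHS negated; negate both sides. So neg: (x - 7)^2 = 25.
Step 2. [(x - 7)^2 = 25] LHS squared, RHS 25 ≥ 0: apply √ (±) ⇒ sqrt: x - 7 = 5 or -5.
Step 3. [x - 7 = 5 or -5] add 7: x sits inside (… - 7). So sub: x = 12 or 2.

Answer: x ∈ {2, 12}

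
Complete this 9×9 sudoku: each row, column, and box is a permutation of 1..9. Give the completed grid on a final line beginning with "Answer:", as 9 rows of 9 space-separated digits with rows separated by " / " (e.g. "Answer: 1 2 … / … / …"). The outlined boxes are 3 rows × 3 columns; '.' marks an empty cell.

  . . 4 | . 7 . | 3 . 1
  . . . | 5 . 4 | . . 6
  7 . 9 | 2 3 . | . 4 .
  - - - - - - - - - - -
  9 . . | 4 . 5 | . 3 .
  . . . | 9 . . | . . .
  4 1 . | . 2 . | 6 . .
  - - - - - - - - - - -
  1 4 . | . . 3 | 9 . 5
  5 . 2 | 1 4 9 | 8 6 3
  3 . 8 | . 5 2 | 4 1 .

Step 1. [r3c9∈{8}] r3c9 is down to just 8, so r3c9=8.
Step 2. [r9c9∈{7}] nothing but 7 survives at r9c9 ⇒ r9c9=7.
Step 3. [r4c9∈{2}] r4c9's peers cover all but 2, so r4c9=2.
Step 4. [r2c7∈{2,7}] r2c7 is the only open cell in col 7 admitting 2, so r2c7=2.
Step 5. [r2c1∈{8}] r2c1's peers cover all but 8. So r2c1=8.
Step 6. [r9c4∈{6}] r9c4 has the single candidate 6 ⇒ r9c4=6.
Step 7. [r3c6∈{1,6}] row 3 places 1 nowhere but r3c6, so r3c6=1.
Step 8. [r3c2∈{5,6}] in row 3, 6 fits only at r3c2, so r3c2=6.
Step 9. [r5c1∈{2,6}] 6 has one home in col 1: r5c1. So r5c1=6.
Step 10. [r4c3∈{7}] r4c3 has the single candidate 7 ⇒ r4c3=7.
Step 11. [r5c7∈{1,5,7}] 7 has one home in col 7: r5c7, so r5c7=7.
Step 12. [r5c6∈{8}] r5c6 has the single candidate 8, so r5c6=8.
Step 13. [r5c8∈{5}] nothing but 5 survives at r5c8, so r5c8=5.
Step 14. [r5c3∈{3}] nothing but 3 survives at r5c3. So r5c3=3.
Step 15. [r7c4∈{7,8}] 7 has one home in row 7: r7c4, so r7c4=7.
Step 16. [r1c8∈{9}] r1c8 is down to just 9 ⇒ r1c8=9.
Step 17. [r4c5∈{1,6}] across row 4, 6 lands solely at r4c5 ⇒ r4c5=6.
Step 18. [r1c2∈{2,5}] in row 1, 5 fits only at r1c2 ⇒ r1c2=5.
Step 19. [r5c2∈{2}] r5c2 is down to just 2. So r5c2=2.
Step 20. [r6c6∈{7}] r6c6 has the single candidate 7 ⇒ r6c6=7.
Step 21. [r1c4∈{8}] r1c4 is down to just 8, so r1c4=8.
Step 22. [r2c3∈{1}] nothing but 1 survives at r2c3 ⇒ r2c3=1.
Step 23. [r2c5∈{9}] nothing but 9 survives at r2c5. So r2c5=9.
Step 24. [r7c3∈{6}] r7c3 has the single candidate 6. So r7c3=6.
Step 25. [r5c5∈{1}] only 1 remains possible at r5c5, so r5c5=1.
Step 26. [r9c2∈{9}] r9c2 is down to just 9. So r9c2=9.
Step 27. [r3c7∈{5}] only 5 remains possible at r3c7, so r3c7=5.
Step 28. [r6c8∈{8}] nothing but 8 survives at r6c8 ⇒ r6c8=8.
Step 29. [r5c9∈{4}] r5c9 is down to just 4, so r5c9=4.
Step 30. [r1c1∈{2}] r1c1 has the single candidate 2, so r1c1=2.
Step 31. [r4c2∈{8}] only 8 remains possible at r4c2. So r4c2=8.
Step 32. [r6c3∈{5}] nothing but 5 survives at r6c3, so r6c3=5.
Step 33. [r6c9∈{9}] r6c9 is down to just 9. So r6c9=9.
Step 34. [r7c5∈{8}] r7c5 is down to just 8. So r7c5=8.
Step 35. [r2c8∈{7}] r2c8's peers cover all but 7, so r2c8=7.
Step 36. [r8c2∈{7}] only 7 remains possible at r8c2. So r8c2=7.
Step 37. [r1c6∈{6}] only 6 remains possible at r1c6 ⇒ r1c6=6.
Step 38. [r6c4∈{3}] nothing but 3 survives at r6c4, so r6c4=3.
Step 39. [r4c7∈{1}] r4c7 is down to just 1 ⇒ r4c7=1.
Step 40. [r2c2∈{3}] r2c2's peers cover all but 3, so r2c2=3.
Step 41. [r7c8∈{2}] nothing but 2 survives at r7c8 ⇒ r7c8=2.

Answer: 2 5 4 8 7 6 3 9 1 / 8 3 1 5 9 4 2 7 6 / 7 6 9 2 3 1 5 4 8 / 9 8 7 4 6 5 1 3 2 / 6 2 3 9 1 8 7 5 4 / 4 1 5 3 2 7 6 8 9 / 1 4 6 7 8 3 9 2 5 / 5 7 2 1 4 9 8 6 3 / 3 9 8 6 5 2 4 1 7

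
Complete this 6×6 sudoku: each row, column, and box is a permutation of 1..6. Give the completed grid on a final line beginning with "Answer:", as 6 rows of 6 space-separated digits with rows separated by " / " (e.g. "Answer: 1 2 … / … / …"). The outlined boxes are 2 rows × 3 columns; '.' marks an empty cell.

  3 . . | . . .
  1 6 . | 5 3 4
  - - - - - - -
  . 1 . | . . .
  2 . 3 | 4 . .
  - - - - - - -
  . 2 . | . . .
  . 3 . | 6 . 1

Step 1. [r4c2∈{5}] only 5 remains possible at r4c2 ⇒ r4c2=5.
Step 2. [r1c3∈{2,4,5}] row 1 places 5 nowhere but r1c3 ⇒ r1c3=5.
Step 3. [r6c3∈{4}] r6c3's peers cover all but 4 ⇒ r6c3=4.
Step 4. [r3c3∈{6}] r3c3 has the single candidate 6 ⇒ r3c3=6.
Step 5. [r6c5∈{2,5}] in row 6, 2 fits only at r6c5, so r6c5=2.
Step 6. [r4c5∈{1,6}] r4c5 is the only open cell in row 4 admitting 1. So r4c5=1.
Step 7. [r5c4∈{3}] only 3 remains possible at r5c4. So r5c4=3.
Step 8. [r5c6∈{5}] r5c6's peers cover all but 5 ⇒ r5c6=5.
Step 9. [r3c4∈{2}] nothing but 2 survives at r3c4, so r3c4=2.
Step 10. [r1c6∈{2,6}] 2 has one home in row 1: r1c6 ⇒ r1c6=2.
Step 11. [r3c6∈{3}] r3c6 has the single candidate 3, so r3c6=3.
Step 12. [r1c4∈{1}] nothing but 1 survives at r1c4, so r1c4=1.
Step 13. [r4c6∈{6}] r4c6 has the single candidate 6, so r4c6=6.
Step 14. [r6c1∈{5}] nothing but 5 survives at r6c1 ⇒ r6c1=5.
Step 15. [r3c1∈{4}] only 4 remains possible at r3c1 ⇒ r3c1=4.
Step 16. [r5c3∈{1}] r5c3's peers cover all but 1, so r5c3=1.
Step 17. [r3c5∈{5}] nothing but 5 survives at r3c5 ⇒ r3c5=5.
Step 18. [r2c3∈{2}] r2c3 has the single candidate 2. So r2c3=2.
Step 19. [r5c5∈{4}] r5c5 has the single candidate 4 ⇒ r5c5=4.
Step 20. [r1c2∈{4}] r1c2 has the single candidate 4 ⇒ r1c2=4.
Step 21. [r1c5∈{6}] r1c5 has the single candidate 6. So r1c5=6.
Step 22. [r5c1∈{6}] only 6 remains possible at r5c1, so r5c1=6.

Answer: 3 4 5 1 6 2 / 1 6 2 5 3 4 / 4 1 6 2 5 3 / 2 5 3 4 1 6 / 6 2 1 3 4 5 / 5 3 4 6 2 1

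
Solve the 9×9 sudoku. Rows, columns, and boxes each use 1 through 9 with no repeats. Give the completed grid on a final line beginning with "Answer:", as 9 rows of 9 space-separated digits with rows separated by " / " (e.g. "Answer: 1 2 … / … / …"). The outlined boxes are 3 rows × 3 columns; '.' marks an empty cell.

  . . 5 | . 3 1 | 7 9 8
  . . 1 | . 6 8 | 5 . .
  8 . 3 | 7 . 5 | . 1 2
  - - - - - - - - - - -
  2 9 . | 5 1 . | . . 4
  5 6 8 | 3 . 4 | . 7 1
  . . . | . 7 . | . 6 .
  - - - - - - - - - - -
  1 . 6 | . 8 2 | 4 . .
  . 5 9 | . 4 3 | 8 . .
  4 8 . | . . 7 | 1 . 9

Step 1. [r9c8∈{2,3,5}] 3 has one home in row 9: r9c8 ⇒ r9c8=3.
Step 2. [r3c2∈{4}] r3c2's peers cover all but 4, so r3c2=4.
Step 3. [r6c6∈{9}] r6c6 has the single candidate 9 ⇒ r6c6=9.
Step 4. [r6c1∈{3}] r6c1 has the single candidate 3 ⇒ r6c1=3.
Step 5. [r8c1∈{7}] r8c1's peers cover all but 7, so r8c1=7.
Step 6. [r5c5∈{2}] only 2 remains possible at r5c5, so r5c5=2.
Step 7. [r1c2∈{2}] only 2 remains possible at r1c2 ⇒ r1c2=2.
Step 8. [r2c4∈{2,4,9}] r2c4 is the only open cell in row 2 admitting 2. So r2c4=2.
Step 9. [r8c4∈{1,6}] 1 has one home in row 8: r8c4 ⇒ r8c4=1.
Step 10. [r7c8∈{5}] r7c8 has the single candidate 5. So r7c8=5.
Step 11. [r4c8∈{8}] r4c8's peers cover all but 8. So r4c8=8.
Step 12. [r9c3∈{2}] r9c3 is down to just 2, so r9c3=2.
Step 13. [r7c2∈{3}] nothing but 3 survives at r7c2 ⇒ r7c2=3.
Step 14. [r2c8∈{4}] r2c8's peers cover all but 4 ⇒ r2c8=4.
Step 15. [r1c1∈{6}] r1c1 is down to just 6. So r1c1=6.
Step 16. [r4c7∈{3}] r4c7 is down to just 3, so r4c7=3.
Step 17. [r2c2∈{7}] r2c2 is down to just 7, so r2c2=7.
Step 18. [r3c7∈{6}] only 6 remains possible at r3c7 ⇒ r3c7=6.
Step 19. [r8c8∈{2}] nothing but 2 survives at r8c8 ⇒ r8c8=2.
Step 20. [r5c7∈{9}] only 9 remains possible at r5c7, so r5c7=9.
Step 21. [r7c4∈{9}] only 9 remains possible at r7c4 ⇒ r7c4=9.
Step 22. [r8c9∈{6}] nothing but 6 survives at r8c9 ⇒ r8c9=6.
Step 23. [r4c6∈{6}] only 6 remains possible at r4c6 ⇒ r4c6=6.
Step 24. [r6c7∈{2}] only 2 remains possible at r6c7 ⇒ r6c7=2.
Step 25. [r6c4∈{8}] nothing but 8 survives at r6c4. So r6c4=8.
Step 26. [r2c1∈{9}] nothing but 9 survives at r2c1. So r2c1=9.
Step 27. [r6c3∈{4}] r6c3 is down to just 4, so r6c3=4.
Step 28. [r6c2∈{1}] r6c2's peers cover all but 1. So r6c2=1.
Step 29. [r7c9∈{7}] r7c9 has the single candidate 7, so r7c9=7.
Step 30. [r2c9∈{3}] nothing but 3 survives at r2c9. So r2c9=3.
Step 31. [r3c5∈{9}] r3c5's peers cover all but 9, so r3c5=9.
Step 32. [r4c3∈{7}] r4c3 has the single candidate 7 ⇒ r4c3=7.
Step 33. [r9c5∈{5}] nothing but 5 survives at r9c5 ⇒ r9c5=5.
Step 34. [r1c4∈{4}] r1c4 has the single candidate 4, so r1c4=4.
Step 35. [r9c4∈{6}] r9c4 is down to just 6 ⇒ r9c4=6.
Step 36. [r6c9∈{5}] nothing but 5 survives at r6c9. So r6c9=5.

Answer: 6 2 5 4 3 1 7 9 8 / 9 7 1 2 6 8 5 4 3 / 8 4 3 7 9 5 6 1 2 / 2 9 7 5 1 6 3 8 4 / 5 6 8 3 2 4 9 7 1 / 3 1 4 8 7 9 2 6 5 / 1 3 6 9 8 2 4 5 7 / 7 5 9 1 4 3 8 2 6 / 4 8 2 6 5 7 1 3 9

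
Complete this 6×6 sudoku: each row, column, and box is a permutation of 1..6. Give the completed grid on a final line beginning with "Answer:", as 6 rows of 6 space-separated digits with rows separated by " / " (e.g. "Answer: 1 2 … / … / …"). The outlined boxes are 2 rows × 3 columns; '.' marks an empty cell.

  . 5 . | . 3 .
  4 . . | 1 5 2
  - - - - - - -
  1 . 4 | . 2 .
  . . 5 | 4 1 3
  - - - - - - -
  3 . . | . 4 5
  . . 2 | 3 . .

Step 1. [r1c4∈{6}] r1c4 has the single candidate 6. So r1c4=6.
Step 2. [r6c5∈{6}] only 6 remains possible at r6c5. So r6c5=6.
Step 3. [r4c1∈{2,6}] across col 1, 6 lands solely at r4c1, so r4c1=6.
Step 4. [r2c3∈{3,6}] across col 3, 3 lands solely at r2c3, so r2c3=3.
Step 5. [r5c3∈{1,6}] col 3 places 6 nowhere but r5c3. So r5c3=6.
Step 6. [r6c2∈{1,4}] 4 has one home in row 6: r6c2, so r6c2=4.
Step 7. [r3c2∈{3}] r3c2 is down to just 3 ⇒ r3c2=3.
Step 8. [r3c6∈{6}] nothing but 6 survives at r3c6, so r3c6=6.
Step 9. [r6c1∈{5}] r6c1's peers cover all but 5, so r6c1=5.
Step 10. [r3c4∈{5}] only 5 remains possible at r3c4 ⇒ r3c4=5.
Step 11. [r2c2∈{6}] r2c2 is down to just 6 ⇒ r2c2=6.
Step 12. [r1c3∈{1}] nothing but 1 survives at r1c3, so r1c3=1.
Step 13. [r1c1∈{2}] nothing but 2 survives at r1c1, so r1c1=2.
Step 14. [r1c6∈{4}] only 4 remains possible at r1c6, so r1c6=4.
Step 15. [r4c2∈{2}] r4c2 has the single candidate 2. So r4c2=2.
Step 16. [r5c4∈{2}] r5c4 is down to just 2. So r5c4=2.
Step 17. [r6c6∈{1}] only 1 remains possible at r6c6, so r6c6=1.
Step 18. [r5c2∈{1}] nothing but 1 survives at r5c2 ⇒ r5c2=1.

Answer: 2 5 1 6 3 4 / 4 6 3 1 5 2 / 1 3 4 5 2 6 / 6 2 5 4 1 3 / 3 1 6 2 4 5 / 5 4 2 3 6 1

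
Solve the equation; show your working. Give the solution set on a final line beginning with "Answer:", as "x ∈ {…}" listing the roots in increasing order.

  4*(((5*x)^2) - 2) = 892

Step 1. [4*(((5*x)^2) - 2) = 892] leading coefficient 4: divide by 4 ⇒ div: ((5*x)^2) - 2 = 223.
Step 2. [((5*x)^2) - 2 = 223] add 2: x sits inside (… - 2), so sub: (5*x)^2 = 225.
Step 3. [(5*x)^2 = 225] LHS squared, RHS 225 ≥ 0: apply √ (±) ⇒ sqrt: 5*x = 15 or -15.
Step 4. [5*x = 15 or -15] divide by the outer 5, so div: x = 3 or -3.

Answer: x ∈ {-3, 3}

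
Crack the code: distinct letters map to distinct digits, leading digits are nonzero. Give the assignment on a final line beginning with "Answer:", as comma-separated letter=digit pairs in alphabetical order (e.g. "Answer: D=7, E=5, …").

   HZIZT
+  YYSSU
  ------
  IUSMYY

Step 1. [I] I is the leading digit of a 6-digit sum of two 5-digit numbers; the final carry is exactly 1. So I=1.
Step 2. [col 1: T + U ≡ Y (mod 10)] column 1 (T + U ≡ Y (mod 10), carry-in 0) doesn't pin U yet; pick U=6 and continue. So U=6.
Step 3. [col 1: T + U ≡ Y (mod 10)] no forcing yet in column 1 (carry-in 0); T=2 is free and consistent — try it. So T=2.
Step 4. [col 1: T + U ≡ Y (mod 10)] from column 1 (T=2, U=6, carry-in 0, digits 1,2,6 already taken and all letters distinct): Y must equal 8 ⇒ Y=8.
Step 5. [col 2: Z + S ≡ Y (mod 10)] no forcing yet in column 2 (carry-in 0); Z=5 is free and consistent — try it. So Z=5.
Step 6. [col 2: Z + S ≡ Y (mod 10)] column 2 reads Z+S+carry(0)=Y with Z=5, Y=8; with digits 1,2,5,6,8 already taken and all letters distinct, the only value for S is 3 ⇒ S=3.
Step 7. [col 3: I + S ≡ M (mod 10)] from column 3 (I=1, S=3, carry-in 0, digits 1,2,3,5,6,8 already taken and all letters distinct): M must equal 4 ⇒ M=4.
Step 8. [col 5: H + Y ≡ U (mod 10)] from column 5 (Y=8, U=6, carry-in 1, digits 1,2,3,4,5,6,8 already taken and all letters distinct): H must equal 7 ⇒ H=7.

Answer: H=7, I=1, M=4, S=3, T=2, U=6, Y=8, Z=5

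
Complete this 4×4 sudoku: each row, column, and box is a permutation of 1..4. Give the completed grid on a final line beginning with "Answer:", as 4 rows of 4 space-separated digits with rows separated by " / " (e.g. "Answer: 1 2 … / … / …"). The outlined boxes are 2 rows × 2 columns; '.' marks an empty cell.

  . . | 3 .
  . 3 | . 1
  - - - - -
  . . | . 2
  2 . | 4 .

Step 1. [r4c2∈{1}] nothing but 1 survives at r4c2. So r4c2=1.
Step 2. [r2c1∈{4}] r2c1's peers cover all but 4 ⇒ r2c1=4.
Step 3. [r3c2∈{4}] r3c2's peers cover all but 4 ⇒ r3c2=4.
Step 4. [r3c3∈{1}] only 1 remains possible at r3c3 ⇒ r3c3=1.
Step 5. [r2c3∈{2}] nothing but 2 survives at r2c3, so r2c3=2.
Step 6. [r3c1∈{3}] only 3 remains possible at r3c1, so r3c1=3.
Step 7. [r1c2∈{2}] r1c2's peers cover all but 2 ⇒ r1c2=2.
Step 8. [r1c4∈{4}] nothing but 4 survives at r1c4. So r1c4=4.
Step 9. [r4c4∈{3}] nothing but 3 survives at r4c4 ⇒ r4c4=3.
Step 10. [r1c1∈{1}] nothing but 1 survives at r1c1. So r1c1=1.

Answer: 1 2 3 4 / 4 3 2 1 / 3 4 1 2 / 2 1 4 3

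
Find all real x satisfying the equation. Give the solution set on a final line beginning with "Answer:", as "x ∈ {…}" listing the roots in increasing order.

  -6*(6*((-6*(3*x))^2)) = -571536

Step 1. [-6*(6*((-6*(3*x))^2)) = -571536] -6·(inner) — divide through by -6. So div: 6*((-6*(3*x))^2) = 95256.
Step 2. [6*((-6*(3*x))^2) = 95256] LHS = 6·(…); ÷6 both sides, so div: (-6*(3*x))^2 = 15876.
Step 3. [(-6*(3*x))^2 = 15876] √ both sides: 15876 ≥ 0 gives two branches ⇒ sqrt: -6*(3*x) = 126 or -126.
Step 4. [-6*(3*x) = 126 or -126] -6 out front; divide by -6. So div: 3*x = -21 or 21.
Step 5. [3*x = -21 or 21] 3·(inner) — divide through by 3 ⇒ div: x = -7 or 7.

Answer: x ∈ {-7, 7}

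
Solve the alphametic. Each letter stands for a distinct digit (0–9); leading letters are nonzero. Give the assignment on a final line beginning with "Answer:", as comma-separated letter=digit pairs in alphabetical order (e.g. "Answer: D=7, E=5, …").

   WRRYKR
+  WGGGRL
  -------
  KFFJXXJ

Step 1. [K] adding two 6-digit numbers gives at most 6+1 digits, and here it does — K is that final carry and must be 1 ⇒ K=1.
Step 2. [col 1: R + L ≡ J (mod 10)] R=2 is one option consistent with column 1 (R + L ≡ J (mod 10), carry-in 0) — take it. So R=2.
Step 3. [col 1: R + L ≡ J (mod 10)] column 1 (R + L ≡ J (mod 10), carry-in 0) doesn't pin J yet; pick J=7 and continue. So J=7.
Step 4. [col 1: R + L ≡ J (mod 10)] column 1: given R=2, J=7, carry-in 0, and digits 1,2,7 already taken and all letters distinct, R+L≡J (mod 10) forces L=5. So L=5.
Step 5. [col 2: K + R ≡ X (mod 10)] in column 2 we have K+R≡X with carry-in 0; given K=1, R=2 and digits 1,2,5,7 already taken and all letters distinct, that pins X to 3. So X=3.
Step 6. [col 3: Y + G ≡ X (mod 10)] several values work for Y in column 3 (Y + G ≡ X (mod 10), carry-in 0); try Y=9. So Y=9.
Step 7. [col 3: Y + G ≡ X (mod 10)] from column 3 (Y=9, X=3, carry-in 0, digits 1,2,3,5,7,9 already taken and all letters distinct): G must equal 4, so G=4.
Step 8. [col 5: R + G ≡ F (mod 10)] column 5 reads R+G+carry(0)=F with R=2, G=4; with digits 1,2,3,4,5,7,9 already taken and all letters distinct, the only value for F is 6, so F=6.
Step 9. [col 6: W + W ≡ F (mod 10)] in column 6 we have W+W≡F with carry-in 0; given F=6 and digits 1,2,3,4,5,6,7,9 already taken and all letters distinct, that pins W to 8, so W=8.

Answer: F=6, G=4, J=7, K=1, L=5, R=2, W=8, X=3, Y=9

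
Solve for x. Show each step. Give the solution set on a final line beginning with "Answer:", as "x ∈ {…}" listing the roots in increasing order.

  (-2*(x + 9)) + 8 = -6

Step 1. [(-2*(x + 9)) + 8 = -6] the outer +8 inverts by subtracting 8, so sub: -2*(x + 9) = -14.
Step 2. [-2*(x + 9) = -14] -2·(inner) — divide through by -2 ⇒ div: x + 9 = 7.
Step 3. [x + 9 = 7] +9 is outermost — subtract 9 both sides ⇒ sub: x = -2.

Answer: x ∈ {-2}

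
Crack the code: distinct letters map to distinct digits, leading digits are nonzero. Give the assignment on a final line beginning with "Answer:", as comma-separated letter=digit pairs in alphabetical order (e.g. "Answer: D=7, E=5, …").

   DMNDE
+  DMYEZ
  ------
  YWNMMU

Step 1. [col 1: E + Z ≡ U (mod 10)] no forcing yet in column 1 (carry-in 0); Z=4 is free and consistent — try it ⇒ Z=4.
Step 2. [Y] Y is the leading digit of a 6-digit sum of two 5-digit numbers; the final carry is exactly 1, so Y=1.
Step 3. [col 1: E + Z ≡ U (mod 10)] column 1 (E + Z ≡ U (mod 10), carry-in 0) doesn't pin U yet; pick U=6 and continue ⇒ U=6.
Step 4. [col 1: E + Z ≡ U (mod 10)] in column 1 we have E+Z≡U with carry-in 0; given Z=4, U=6 and digits 1,4,6 already taken and all letters distinct, that pins E to 2. So E=2.
Step 5. [col 2: D + E ≡ M (mod 10)] column 2 (D + E ≡ M (mod 10), carry-in 0) doesn't pin M yet; pick M=9 and continue, so M=9.
Step 6. [col 2: D + E ≡ M (mod 10)] from column 2 (E=2, M=9, carry-in 0, digits 1,2,4,6,9 already taken and all letters distinct): D must equal 7, so D=7.
Step 7. [col 3: N + Y ≡ M (mod 10)] from column 3 (Y=1, M=9, carry-in 0, digits 1,2,4,6,7,9 already taken and all letters distinct): N must equal 8, so N=8.
Step 8. [col 5: D + D ≡ W (mod 10)] in column 5 we have D+D≡W with carry-in 1; given D=7 and digits 1,2,4,6,7,8,9 already taken and all letters distinct, that pins W to 5, so W=5.

Answer: D=7, E=2, M=9, N=8, U=6, W=5, Y=1, Z=4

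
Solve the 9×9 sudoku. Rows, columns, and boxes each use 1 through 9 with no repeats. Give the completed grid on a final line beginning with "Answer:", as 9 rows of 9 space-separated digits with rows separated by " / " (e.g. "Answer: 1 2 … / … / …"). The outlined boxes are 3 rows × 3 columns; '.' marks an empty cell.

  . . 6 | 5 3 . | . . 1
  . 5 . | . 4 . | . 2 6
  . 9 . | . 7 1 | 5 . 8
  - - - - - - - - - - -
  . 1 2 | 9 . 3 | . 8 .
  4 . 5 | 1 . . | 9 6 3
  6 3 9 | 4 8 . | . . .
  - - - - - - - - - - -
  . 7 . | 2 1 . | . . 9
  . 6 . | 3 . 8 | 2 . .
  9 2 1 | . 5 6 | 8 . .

Step 1. [r9c8∈{3,4,7}] 3 has one home in row 9: r9c8, so r9c8=3.
Step 2. [r9c9∈{4,7}] r9c9 is the only open cell in row 9 admitting 4, so r9c9=4.
Step 3. [r2c3∈{3,7,8}] r2c3 is the only open cell in col 3 admitting 7, so r2c3=7.
Step 4. [r1c2∈{4,8}] across col 2, 4 lands solely at r1c2. So r1c2=4.
Step 5. [r7c8∈{5}] nothing but 5 survives at r7c8. So r7c8=5.
Step 6. [r1c6∈{2,9}] r1c6 is the only open cell in box 2 admitting 2. So r1c6=2.
Step 7. [r8c9∈{7}] nothing but 7 survives at r8c9, so r8c9=7.
Step 8. [r3c3∈{3}] r3c3 has the single candidate 3 ⇒ r3c3=3.
Step 9. [r1c7∈{7}] r1c7 has the single candidate 7 ⇒ r1c7=7.
Step 10. [r6c8∈{1,7}] in col 8, 7 fits only at r6c8 ⇒ r6c8=7.
Step 11. [r7c3∈{4,8}] r7c3 is the only open cell in col 3 admitting 8 ⇒ r7c3=8.
Step 12. [r6c6∈{5}] nothing but 5 survives at r6c6. So r6c6=5.
Step 13. [r2c4∈{8}] r2c4 has the single candidate 8 ⇒ r2c4=8.
Step 14. [r1c8∈{9}] r1c8 has the single candidate 9. So r1c8=9.
Step 15. [r6c9∈{2}] only 2 remains possible at r6c9 ⇒ r6c9=2.
Step 16. [r4c1∈{7}] nothing but 7 survives at r4c1. So r4c1=7.
Step 17. [r8c3∈{4}] nothing but 4 survives at r8c3, so r8c3=4.
Step 18. [r5c5∈{2}] nothing but 2 survives at r5c5 ⇒ r5c5=2.
Step 19. [r2c7∈{3}] only 3 remains possible at r2c7, so r2c7=3.
Step 20. [r5c6∈{7}] r5c6's peers cover all but 7, so r5c6=7.
Step 21. [r4c5∈{6}] r4c5 has the single candidate 6. So r4c5=6.
Step 22. [r2c6∈{9}] r2c6's peers cover all but 9. So r2c6=9.
Step 23. [r3c1∈{2}] only 2 remains possible at r3c1, so r3c1=2.
Step 24. [r1c1∈{8}] r1c1 is down to just 8. So r1c1=8.
Step 25. [r8c5∈{9}] r8c5's peers cover all but 9. So r8c5=9.
Step 26. [r7c6∈{4}] nothing but 4 survives at r7c6 ⇒ r7c6=4.
Step 27. [r3c8∈{4}] nothing but 4 survives at r3c8, so r3c8=4.
Step 28. [r9c4∈{7}] r9c4 has the single candidate 7 ⇒ r9c4=7.
Step 29. [r2c1∈{1}] r2c1's peers cover all but 1, so r2c1=1.
Step 30. [r7c7∈{6}] r7c7's peers cover all but 6 ⇒ r7c7=6.
Step 31. [r6c7∈{1}] r6c7 has the single candidate 1, so r6c7=1.
Step 32. [r7c1∈{3}] nothing but 3 survives at r7c1. So r7c1=3.
Step 33. [r8c1∈{5}] nothing but 5 survives at r8c1. So r8c1=5.
Step 34. [r5c2∈{8}] r5c2's peers cover all but 8 ⇒ r5c2=8.
Step 35. [r4c9∈{5}] r4c9 is down to just 5. So r4c9=5.
Step 36. [r3c4∈{6}] only 6 remains possible at r3c4, so r3c4=6.
Step 37. [r4c7∈{4}] only 4 remains possible at r4c7 ⇒ r4c7=4.
Step 38. [r8c8∈{1}] r8c8 is down to just 1, so r8c8=1.

Answer: 8 4 6 5 3 2 7 9 1 / 1 5 7 8 4 9 3 2 6 / 2 9 3 6 7 1 5 4 8 / 7 1 2 9 6 3 4 8 5 / 4 8 5 1 2 7 9 6 3 / 6 3 9 4 8 5 1 7 2 / 3 7 8 2 1 4 6 5 9 / 5 6 4 3 9 8 2 1 7 / 9 2 1 7 5 6 8 3 4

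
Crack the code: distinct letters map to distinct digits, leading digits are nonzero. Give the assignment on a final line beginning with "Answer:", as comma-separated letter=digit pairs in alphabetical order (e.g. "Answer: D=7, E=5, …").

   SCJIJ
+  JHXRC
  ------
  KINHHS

Step 1. [col 1: J + C ≡ S (mod 10)] several values work for S in column 1 (J + C ≡ S (mod 10), carry-in 0); try S=8, so S=8.
Step 2. [K] K is the leading digit of a 6-digit sum of two 5-digit numbers; the final carry is exactly 1. So K=1.
Step 3. [col 1: J + C ≡ S (mod 10)] C=5 is one option consistent with column 1 (J + C ≡ S (mod 10), carry-in 0) — take it ⇒ C=5.
Step 4. [col 1: J + C ≡ S (mod 10)] column 1 reads J+C+carry(0)=S with C=5, S=8; with digits 1,5,8 already taken and all letters distinct, the only value for J is 3 ⇒ J=3.
Step 5. [col 2: I + R ≡ H (mod 10)] column 2 (I + R ≡ H (mod 10), carry-in 0) doesn't pin R yet; pick R=7 and continue. So R=7.
Step 6. [col 2: I + R ≡ H (mod 10)] several values work for I in column 2 (I + R ≡ H (mod 10), carry-in 0); try I=2. So I=2.
Step 7. [col 2: I + R ≡ H (mod 10)] in column 2 we have I+R≡H with carry-in 0; given I=2, R=7 and digits 1,2,3,5,7,8 already taken and all letters distinct, that pins H to 9 ⇒ H=9.
Step 8. [col 3: J + X ≡ H (mod 10)] from column 3 (J=3, H=9, carry-in 0, digits 1,2,3,5,7,8,9 already taken and all letters distinct): X must equal 6 ⇒ X=6.
Step 9. [col 4: C + H ≡ N (mod 10)] from column 4 (C=5, H=9, carry-in 0, digits 1,2,3,5,6,7,8,9 already taken and all letters distinct): N must equal 4. So N=4.

Answer: C=5, H=9, I=2, J=3, K=1, N=4, R=7, S=8, X=6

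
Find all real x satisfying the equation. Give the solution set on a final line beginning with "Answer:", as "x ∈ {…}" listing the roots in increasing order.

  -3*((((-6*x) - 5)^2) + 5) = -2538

Step 1. [-3*((((-6*x) - 5)^2) + 5) = -2538] leading coefficient -3: divide by -3, so div: (((-6*x) - 5)^2) + 5 = 846.
Step 2. [(((-6*x) - 5)^2) + 5 = 846] subtract 5: x sits inside (… + 5) ⇒ sub: ((-6*x) - 5)^2 = 841.
Step 3. [((-6*x) - 5)^2 = 841] √ both sides: 841 ≥ 0 gives two branches ⇒ sqrt: (-6*x) - 5 = 29 or -29.
Step 4. [(-6*x) - 5 = 29 or -29] 5 comes off first (add 5). So sub: -6*x = 34 or -24.
Step 5. [-6*x = 34 or -24] leading coefficient -6: divide by -6 ⇒ div: x = -17/3 or 4.

Answer: x ∈ {-17/3, 4}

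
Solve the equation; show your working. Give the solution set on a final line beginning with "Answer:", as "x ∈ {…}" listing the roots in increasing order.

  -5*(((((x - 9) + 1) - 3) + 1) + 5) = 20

Step 1. [-5*(((((x - 9) + 1) - 3) + 1) + 5) = 20] LHS = -5·(…); ÷-5 both sides. So div: ((((x - 9) + 1) - 3) + 1) + 5 = -4.
Step 2. [((((x - 9) + 1) - 3) + 1) + 5 = -4] 5 comes off first (subtract 5). So sub: (((x - 9) + 1) - 3) + 1 = -9.
Step 3. [(((x - 9) + 1) - 3) + 1 = -9] subtract 1: x sits inside (… + 1), so sub: ((x - 9) + 1) - 3 = -10.
Step 4. [((x - 9) + 1) - 3 = -10] the outer -3 inverts by adding 3. So sub: (x - 9) + 1 = -7.
Step 5. [(x - 9) + 1 = -7] 1 comes off first (subtract 1). So sub: x - 9 = -8.
Step 6. [x - 9 = -8] the outer -9 inverts by adding 9. So sub: x = 1.

Answer: x ∈ {1}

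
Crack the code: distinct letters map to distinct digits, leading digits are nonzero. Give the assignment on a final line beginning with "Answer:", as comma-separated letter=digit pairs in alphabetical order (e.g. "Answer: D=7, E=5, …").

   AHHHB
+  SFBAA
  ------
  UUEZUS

Step 1. [col 1: B + A ≡ S (mod 10)] column 1 (B + A ≡ S (mod 10), carry-in 0) doesn't pin S yet; pick S=6 and continue, so S=6.
Step 2. [col 1: B + A ≡ S (mod 10)] column 1 (B + A ≡ S (mod 10), carry-in 0) doesn't pin B yet; pick B=2 and continue, so B=2.
Step 3. [U] the sum has 6 digits but both addends have 5; that extra leading digit U is the final carry, namely 1 ⇒ U=1.
Step 4. [col 1: B + A ≡ S (mod 10)] in column 1 we have B+A≡S with carry-in 0; given B=2, S=6 and digits 1,2,6 already taken and all letters distinct, that pins A to 4 ⇒ A=4.
Step 5. [col 2: H + A ≡ U (mod 10)] column 2: given A=4, U=1, carry-in 0, and digits 1,2,4,6 already taken and all letters distinct, H+A≡U (mod 10) forces H=7, so H=7.
Step 6. [col 3: H + B ≡ Z (mod 10)] column 3: given H=7, B=2, carry-in 1, and digits 1,2,4,6,7 already taken and all letters distinct, H+B≡Z (mod 10) forces Z=0 ⇒ Z=0.
Step 7. [col 4: H + F ≡ E (mod 10)] column 4: given H=7, carry-in 1, and digits 0,1,2,4,6,7 already taken and all letters distinct, H+F≡E (mod 10) forces F=5. So F=5.
Step 8. [col 4: H + F ≡ E (mod 10)] column 4 reads H+F+carry(1)=E with H=7, F=5; with digits 0,1,2,4,5,6,7 already taken and all letters distinct, the only value for E is 3, so E=3.

Answer: A=4, B=2, E=3, F=5, H=7, S=6, U=1, Z=0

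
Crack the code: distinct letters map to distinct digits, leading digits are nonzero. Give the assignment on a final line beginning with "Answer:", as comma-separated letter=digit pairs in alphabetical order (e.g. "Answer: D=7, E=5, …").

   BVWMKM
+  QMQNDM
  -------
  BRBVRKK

Step 1. [col 1: M + M ≡ K (mod 10)] no forcing yet in column 1 (carry-in 0); K=2 is free and consistent — try it, so K=2.
Step 2. [col 1: M + M ≡ K (mod 10)] no forcing yet in column 1 (carry-in 0); M=6 is free and consistent — try it, so M=6.
Step 3. [col 2: K + D ≡ K (mod 10)] column 2: given K=2, carry-in 1, and digits 2,6 already taken and all letters distinct, K+D≡K (mod 10) forces D=9 ⇒ D=9.
Step 4. [col 3: M + N ≡ R (mod 10)] no forcing yet in column 3 (carry-in 1); N=3 is free and consistent — try it ⇒ N=3.
Step 5. [col 3: M + N ≡ R (mod 10)] in column 3 we have M+N≡R with carry-in 1; given M=6, N=3 and digits 2,3,6,9 already taken and all letters distinct, that pins R to 0. So R=0.
Step 6. [B] B is the leading digit of a 7-digit sum of two 6-digit numbers; the final carry is exactly 1, so B=1.
Step 7. [col 4: W + Q ≡ V (mod 10)] in column 4 we have W+Q≡V with carry-in 1; given nothing yet and digits 0,1,2,3,6,9 already taken and all letters distinct, that pins V to 4. So V=4.
Step 8. [col 4: W + Q ≡ V (mod 10)] no forcing yet in column 4 (carry-in 1); W=5 is free and consistent — try it ⇒ W=5.
Step 9. [col 4: W + Q ≡ V (mod 10)] in column 4 we have W+Q≡V with carry-in 1; given W=5, V=4 and digits 0,1,2,3,4,5,6,9 already taken and all letters distinct, that pins Q to 8. So Q=8.

Answer: B=1, D=9, K=2, M=6, N=3, Q=8, R=0, V=4, W=5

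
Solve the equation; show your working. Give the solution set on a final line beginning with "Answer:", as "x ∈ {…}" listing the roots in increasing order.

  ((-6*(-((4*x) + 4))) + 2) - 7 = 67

Step 1. [((-6*(-((4*x) + 4))) + 2) - 7 = 67] peel the -7: add 7 from each side ⇒ sub: (-6*(-((4*x) + 4))) + 2 = 74.
Step 2. [(-6*(-((4*x) + 4))) + 2 = 74] subtract 2: x sits inside (… + 2). So sub: -6*(-((4*x) + 4)) = 72.
Step 3. [-6*(-((4*x) + 4)) = 72] -6 out front; divide by -6. So div: -((4*x) + 4) = -12.
Step 4. [-((4*x) + 4) = -12] LHS negated; negate both sides, so neg: (4*x) + 4 = 12.
Step 5. [(4*x) + 4 = 12] 4 comes off first (subtract 4). So sub: 4*x = 8.
Step 6. [4*x = 8] leading coefficient 4: divide by 4. So div: x = 2.

Answer: x ∈ {2}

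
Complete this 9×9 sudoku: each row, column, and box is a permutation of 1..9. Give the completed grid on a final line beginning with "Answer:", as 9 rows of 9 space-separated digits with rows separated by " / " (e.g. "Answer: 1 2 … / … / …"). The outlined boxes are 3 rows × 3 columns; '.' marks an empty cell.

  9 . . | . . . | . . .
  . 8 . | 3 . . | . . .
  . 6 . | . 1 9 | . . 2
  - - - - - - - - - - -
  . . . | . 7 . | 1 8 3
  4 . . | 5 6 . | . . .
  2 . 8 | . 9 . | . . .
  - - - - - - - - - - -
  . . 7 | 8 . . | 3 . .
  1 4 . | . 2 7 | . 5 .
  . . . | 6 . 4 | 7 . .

Step 1. [r8c3∈{3,6,9}] row 8 places 3 nowhere but r8c3 ⇒ r8c3=3.
Step 2. [r7c5∈{5}] only 5 remains possible at r7c5. So r7c5=5.
Step 3. [r2c5∈{4}] nothing but 4 survives at r2c5. So r2c5=4.
Step 4. [r3c7∈{4,5,8}] in row 3, 8 fits only at r3c7 ⇒ r3c7=8.
Step 5. [r6c4∈{1,4}] 1 has one home in col 4: r6c4 ⇒ r6c4=1.
Step 6. [r3c1∈{3,5,7}] r3c1 is the only open cell in col 1 admitting 3. So r3c1=3.
Step 7. [r3c3∈{4,5}] r3c3 is the only open cell in row 3 admitting 5 ⇒ r3c3=5.
Step 8. [r3c8∈{4,7}] row 3 places 4 nowhere but r3c8 ⇒ r3c8=4.
Step 9. [r4c6∈{2}] nothing but 2 survives at r4c6 ⇒ r4c6=2.
Step 10. [r2c3∈{1,2}] r2c3 is the only open cell in row 2 admitting 2 ⇒ r2c3=2.
Step 11. [r9c3∈{9}] r9c3 is down to just 9. So r9c3=9.
Step 12. [r7c9∈{1,4,6,9}] 4 has one home in row 7: r7c9. So r7c9=4.
Step 13. [r7c8∈{1,2,6,9}] in row 7, 9 fits only at r7c8, so r7c8=9.
Step 14. [r8c7∈{6}] r8c7's peers cover all but 6 ⇒ r8c7=6.
Step 15. [r1c7∈{5}] only 5 remains possible at r1c7. So r1c7=5.
Step 16. [r1c8∈{1,3,6,7}] r1c8 is the only open cell in row 1 admitting 3, so r1c8=3.
Step 17. [r9c8∈{1,2}] across box 9, 2 lands solely at r9c8 ⇒ r9c8=2.
Step 18. [r5c8∈{7}] r5c8 is down to just 7 ⇒ r5c8=7.
Step 19. [r9c9∈{1,8}] r9c9 is the only open cell in row 9 admitting 1, so r9c9=1.
Step 20. [r6c2∈{3,5,7}] across row 6, 7 lands solely at r6c2, so r6c2=7.
Step 21. [r5c2∈{1,3,9}] in col 2, 3 fits only at r5c2, so r5c2=3.
Step 22. [r2c7∈{9}] r2c7 is down to just 9, so r2c7=9.
Step 23. [r6c8∈{6}] r6c8's peers cover all but 6, so r6c8=6.
Step 24. [r9c2∈{5}] r9c2's peers cover all but 5. So r9c2=5.
Step 25. [r5c6∈{8}] r5c6's peers cover all but 8, so r5c6=8.
Step 26. [r1c6∈{6}] r1c6's peers cover all but 6. So r1c6=6.
Step 27. [r1c9∈{7}] r1c9 is down to just 7. So r1c9=7.
Step 28. [r1c3∈{1,4}] across row 1, 4 lands solely at r1c3. So r1c3=4.
Step 29. [r7c1∈{6}] nothing but 6 survives at r7c1 ⇒ r7c1=6.
Step 30. [r5c3∈{1}] r5c3 has the single candidate 1. So r5c3=1.
Step 31. [r5c7∈{2}] r5c7 is down to just 2 ⇒ r5c7=2.
Step 32. [r4c1∈{5}] r4c1 has the single candidate 5, so r4c1=5.
Step 33. [r2c6∈{5}] r2c6 has the single candidate 5. So r2c6=5.
Step 34. [r8c9∈{8}] r8c9's peers cover all but 8. So r8c9=8.
Step 35. [r5c9∈{9}] r5c9 has the single candidate 9, so r5c9=9.
Step 36. [r9c5∈{3}] only 3 remains possible at r9c5 ⇒ r9c5=3.
Step 37. [r3c4∈{7}] r3c4 is down to just 7. So r3c4=7.
Step 38. [r1c5∈{8}] nothing but 8 survives at r1c5, so r1c5=8.
Step 39. [r6c6∈{3}] r6c6 has the single candidate 3, so r6c6=3.
Step 40. [r1c4∈{2}] only 2 remains possible at r1c4. So r1c4=2.
Step 41. [r6c9∈{5}] r6c9 is down to just 5, so r6c9=5.
Step 42. [r2c8∈{1}] only 1 remains possible at r2c8. So r2c8=1.
Step 43. [r4c3∈{6}] r4c3 has the single candidate 6, so r4c3=6.
Step 44. [r1c2∈{1}] only 1 remains possible at r1c2, so r1c2=1.
Step 45. [r4c2∈{9}] r4c2 is down to just 9. So r4c2=9.
Step 46. [r9c1∈{8}] r9c1 is down to just 8 ⇒ r9c1=8.
Step 47. [r2c9∈{6}] r2c9's peers cover all but 6 ⇒ r2c9=6.
Step 48. [r7c2∈{2}] r7c2 has the single candidate 2 ⇒ r7c2=2.
Step 49. [r8c4∈{9}] only 9 remains possible at r8c4, so r8c4=9.
Step 50. [r4c4∈{4}] nothing but 4 survives at r4c4, so r4c4=4.
Step 51. [r6c7∈{4}] r6c7 is down to just 4. So r6c7=4.
Step 52. [r7c6∈{1}] nothing but 1 survives at r7c6 ⇒ r7c6=1.
Step 53. [r2c1∈{7}] r2c1 has the single candidate 7, so r2c1=7.

Answer: 9 1 4 2 8 6 5 3 7 / 7 8 2 3 4 5 9 1 6 / 3 6 5 7 1 9 8 4 2 / 5 9 6 4 7 2 1 8 3 / 4 3 1 5 6 8 2 7 9 / 2 7 8 1 9 3 4 6 5 / 6 2 7 8 5 1 3 9 4 / 1 4 3 9 2 7 6 5 8 / 8 5 9 6 3 4 7 2 1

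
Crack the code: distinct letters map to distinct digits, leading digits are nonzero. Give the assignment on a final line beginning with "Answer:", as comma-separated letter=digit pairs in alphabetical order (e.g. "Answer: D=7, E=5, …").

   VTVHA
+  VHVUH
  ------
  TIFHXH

Step 1. [T] the sum has 6 digits but both addends have 5; that extra leading digit T is the final carry, namely 1, so T=1.
Step 2. [col 1: A + H ≡ H (mod 10)] column 1 reads A+H+carry(0)=H with nothing yet; with digits 1 already taken and all letters distinct, the only value for A is 0 ⇒ A=0.
Step 3. [col 1: A + H ≡ H (mod 10)] several values work for H in column 1 (A + H ≡ H (mod 10), carry-in 0); try H=7. So H=7.
Step 4. [col 2: H + U ≡ X (mod 10)] several values work for X in column 2 (H + U ≡ X (mod 10), carry-in 0); try X=2, so X=2.
Step 5. [col 2: H + U ≡ X (mod 10)] from column 2 (H=7, X=2, carry-in 0, digits 0,1,2,7 already taken and all letters distinct): U must equal 5. So U=5.
Step 6. [col 3: V + V ≡ H (mod 10)] no forcing yet in column 3 (carry-in 1); V=8 is free and consistent — try it ⇒ V=8.
Step 7. [col 4: T + H ≡ F (mod 10)] in column 4 we have T+H≡F with carry-in 1; given T=1, H=7 and digits 0,1,2,5,7,8 already taken and all letters distinct, that pins F to 9. So F=9.
Step 8. [col 5: V + V ≡ I (mod 10)] from column 5 (V=8, carry-in 0, digits 0,1,2,5,7,8,9 already taken and all letters distinct): I must equal 6. So I=6.

Answer: A=0, F=9, H=7, I=6, T=1, U=5, V=8, X=2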